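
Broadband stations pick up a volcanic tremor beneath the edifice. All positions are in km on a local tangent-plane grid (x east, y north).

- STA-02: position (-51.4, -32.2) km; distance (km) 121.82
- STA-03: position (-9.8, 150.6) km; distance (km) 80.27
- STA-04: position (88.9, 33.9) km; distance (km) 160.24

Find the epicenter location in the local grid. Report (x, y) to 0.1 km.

Circle about each station: (x + 51.4)² + (y + 32.2)² = 121.82²; (x + 9.8)² + (y − 150.6)² = 80.27²; (x − 88.9)² + (y − 33.9)² = 160.24².
Subtracting the STA-02 equation from the STA-03 and STA-04 equations removes the quadratic terms:
83.2 x + 365.6 y = 27494.44
280.6 x + 132.2 y = -5463.13
Solving the 2×2 system: x ≈ -61.5, y ≈ 89.2 km.

x ≈ -61.5 km, y ≈ 89.2 km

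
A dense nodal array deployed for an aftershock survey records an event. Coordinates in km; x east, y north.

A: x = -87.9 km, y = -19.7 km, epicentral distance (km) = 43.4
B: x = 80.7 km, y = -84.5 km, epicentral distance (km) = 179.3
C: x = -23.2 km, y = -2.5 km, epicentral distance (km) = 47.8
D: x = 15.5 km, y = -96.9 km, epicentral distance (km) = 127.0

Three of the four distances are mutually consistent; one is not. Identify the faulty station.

Solve using three stations at a time. Using A, B, C (subtract circle equations pairwise → linear system) gives (x, y) ≈ (-66.4, 18.0).
Distances from that point to each station vs reported:
  A: calculated 43.4 vs reported 43.4 → residual 0.0 km
  B: calculated 179.3 vs reported 179.3 → residual 0.0 km
  C: calculated 47.8 vs reported 47.8 → residual 0.0 km
  D: calculated 141.1 vs reported 127.0 → residual 14.1 km
A, B, C are mutually consistent (residuals ≈ 0); D is off by 14.1 km.

D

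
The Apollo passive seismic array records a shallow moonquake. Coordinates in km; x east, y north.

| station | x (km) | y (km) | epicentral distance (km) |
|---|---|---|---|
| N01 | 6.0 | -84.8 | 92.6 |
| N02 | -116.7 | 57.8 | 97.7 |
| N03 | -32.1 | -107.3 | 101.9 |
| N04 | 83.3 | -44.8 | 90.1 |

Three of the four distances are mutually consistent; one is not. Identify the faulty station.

Solve using three stations at a time. Using N01, N02, N03 (subtract circle equations pairwise → linear system) gives (x, y) ≈ (-42.6, -5.9).
Distances from that point to each station vs reported:
  N01: calculated 92.6 vs reported 92.6 → residual 0.0 km
  N02: calculated 97.7 vs reported 97.7 → residual 0.0 km
  N03: calculated 101.9 vs reported 101.9 → residual 0.0 km
  N04: calculated 131.7 vs reported 90.1 → residual 41.6 km
N01, N02, N03 are mutually consistent (residuals ≈ 0); N04 is off by 41.6 km.

N04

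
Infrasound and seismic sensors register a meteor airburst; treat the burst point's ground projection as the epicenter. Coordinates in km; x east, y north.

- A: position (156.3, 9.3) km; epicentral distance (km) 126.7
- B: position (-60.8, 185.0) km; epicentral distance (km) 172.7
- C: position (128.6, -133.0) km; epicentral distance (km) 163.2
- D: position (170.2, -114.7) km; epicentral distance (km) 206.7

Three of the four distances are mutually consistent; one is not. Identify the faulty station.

Solve using three stations at a time. Using A, B, D (subtract circle equations pairwise → linear system) gives (x, y) ≈ (33.5, 40.3).
Distances from that point to each station vs reported:
  A: calculated 126.7 vs reported 126.7 → residual 0.0 km
  B: calculated 172.7 vs reported 172.7 → residual 0.0 km
  C: calculated 197.7 vs reported 163.2 → residual 34.5 km
  D: calculated 206.7 vs reported 206.7 → residual 0.0 km
A, B, D are mutually consistent (residuals ≈ 0); C is off by 34.5 km.

C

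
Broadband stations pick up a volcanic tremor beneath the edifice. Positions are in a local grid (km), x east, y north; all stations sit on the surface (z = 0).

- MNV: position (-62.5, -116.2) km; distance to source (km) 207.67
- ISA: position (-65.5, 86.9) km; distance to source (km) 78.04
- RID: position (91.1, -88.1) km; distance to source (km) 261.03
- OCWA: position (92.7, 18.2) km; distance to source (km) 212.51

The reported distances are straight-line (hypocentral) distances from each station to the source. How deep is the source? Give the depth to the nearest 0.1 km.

Each station gives a sphere (x−x_i)² + (y−y_i)² + z² = d_i² (stations at z=0).
Subtracting the MNV sphere from ISA and RID: z² cancels, leaving linear equations in x and y:
-6.0 x + 406.2 y = 31469.76
307.2 x + 56.2 y = -26357.70
Solving: x ≈ -99.704, y ≈ 76.001 km (keep extra digits for the depth step; rounded: -99.7, 76.0).
Then from the MNV sphere: z² = 207.67² − (x + 62.5)² − (y + 116.2)² with x = -99.704, y = 76.001, so z ≈ 69.293 ≈ 69.3 km.

z ≈ 69.3 km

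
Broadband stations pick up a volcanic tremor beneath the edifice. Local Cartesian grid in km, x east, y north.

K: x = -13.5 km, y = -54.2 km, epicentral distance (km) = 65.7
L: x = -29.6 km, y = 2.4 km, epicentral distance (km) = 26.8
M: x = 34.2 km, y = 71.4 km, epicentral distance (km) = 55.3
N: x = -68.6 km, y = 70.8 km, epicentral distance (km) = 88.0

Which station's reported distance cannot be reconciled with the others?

M

Solve using three stations at a time. Using K, L, N (subtract circle equations pairwise → linear system) gives (x, y) ≈ (-4.3, 10.8).
Distances from that point to each station vs reported:
  K: calculated 65.7 vs reported 65.7 → residual 0.0 km
  L: calculated 26.7 vs reported 26.8 → residual 0.1 km
  M: calculated 71.8 vs reported 55.3 → residual 16.5 km
  N: calculated 88.0 vs reported 88.0 → residual 0.0 km
K, L, N are mutually consistent (residuals ≈ 0); M is off by 16.5 km.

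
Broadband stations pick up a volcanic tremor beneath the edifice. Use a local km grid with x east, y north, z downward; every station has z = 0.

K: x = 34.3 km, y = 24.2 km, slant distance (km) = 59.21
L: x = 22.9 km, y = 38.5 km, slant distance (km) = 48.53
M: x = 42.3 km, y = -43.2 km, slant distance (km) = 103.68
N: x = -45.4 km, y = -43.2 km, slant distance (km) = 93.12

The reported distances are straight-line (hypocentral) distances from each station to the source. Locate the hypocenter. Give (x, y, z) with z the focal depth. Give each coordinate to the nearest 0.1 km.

Each station gives a sphere (x−x_i)² + (y−y_i)² + z² = d_i² (stations at z=0).
Subtracting the K sphere from L and M: z² cancels, leaving linear equations in x and y:
-22.8 x + 28.6 y = 1395.19
16.0 x − 134.8 y = -5350.32
Solving: x ≈ -13.400, y ≈ 38.100 km (keep extra digits for the depth step; rounded: -13.4, 38.1).
Then from the K sphere: z² = 59.21² − (x − 34.3)² − (y − 24.2)² with x = -13.400, y = 38.100, so z ≈ 32.208 ≈ 32.2 km.

x ≈ -13.4 km, y ≈ 38.1 km, depth ≈ 32.2 km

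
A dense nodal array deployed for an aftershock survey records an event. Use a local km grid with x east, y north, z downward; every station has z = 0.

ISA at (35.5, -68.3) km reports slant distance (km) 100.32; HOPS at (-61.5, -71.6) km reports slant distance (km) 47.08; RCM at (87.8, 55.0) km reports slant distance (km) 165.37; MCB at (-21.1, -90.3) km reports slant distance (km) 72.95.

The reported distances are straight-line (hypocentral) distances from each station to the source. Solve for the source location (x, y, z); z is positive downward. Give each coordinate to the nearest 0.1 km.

Each station gives a sphere (x−x_i)² + (y−y_i)² + z² = d_i² (stations at z=0).
Subtracting the ISA sphere from HOPS and RCM: z² cancels, leaving linear equations in x and y:
-194.0 x − 6.6 y = 10831.25
104.6 x + 246.6 y = -12474.43
Solving: x ≈ -54.902, y ≈ -27.298 km (keep extra digits for the depth step; rounded: -54.9, -27.3).
Then from the ISA sphere: z² = 100.32² − (x − 35.5)² − (y + 68.3)² with x = -54.902, y = -27.298, so z ≈ 14.506 ≈ 14.5 km.

(-54.9, -27.3, 14.5)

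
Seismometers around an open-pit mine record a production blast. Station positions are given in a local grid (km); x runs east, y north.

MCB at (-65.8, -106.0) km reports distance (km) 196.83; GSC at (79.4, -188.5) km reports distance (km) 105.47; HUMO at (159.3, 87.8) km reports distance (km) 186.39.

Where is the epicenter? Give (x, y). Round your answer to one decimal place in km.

130.8 km east, -96.4 km north

Circle about each station: (x + 65.8)² + (y + 106.0)² = 196.83²; (x − 79.4)² + (y + 188.5)² = 105.47²; (x − 159.3)² + (y − 87.8)² = 186.39².
Subtracting pairs of circle equations eliminates x²+y² and gives linear equations (the radical axes):
290.4 x − 165.0 y = 53889.10
450.2 x + 387.6 y = 21520.51
Solving the 2×2 system: x ≈ 130.8, y ≈ -96.4 km.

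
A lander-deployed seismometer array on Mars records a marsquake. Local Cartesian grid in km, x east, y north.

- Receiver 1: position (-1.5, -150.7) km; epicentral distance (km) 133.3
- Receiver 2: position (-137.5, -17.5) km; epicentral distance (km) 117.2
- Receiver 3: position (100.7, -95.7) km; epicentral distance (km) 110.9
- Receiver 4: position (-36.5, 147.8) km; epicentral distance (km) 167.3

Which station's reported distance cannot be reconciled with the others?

Solve using three stations at a time. Using Receiver 1, Receiver 2, Receiver 4 (subtract circle equations pairwise → linear system) gives (x, y) ≈ (-20.3, -18.7).
Distances from that point to each station vs reported:
  Receiver 1: calculated 133.3 vs reported 133.3 → residual 0.0 km
  Receiver 2: calculated 117.2 vs reported 117.2 → residual 0.0 km
  Receiver 3: calculated 143.4 vs reported 110.9 → residual 32.5 km
  Receiver 4: calculated 167.3 vs reported 167.3 → residual 0.0 km
Receiver 1, Receiver 2, Receiver 4 are mutually consistent (residuals ≈ 0); Receiver 3 is off by 32.5 km.

Receiver 3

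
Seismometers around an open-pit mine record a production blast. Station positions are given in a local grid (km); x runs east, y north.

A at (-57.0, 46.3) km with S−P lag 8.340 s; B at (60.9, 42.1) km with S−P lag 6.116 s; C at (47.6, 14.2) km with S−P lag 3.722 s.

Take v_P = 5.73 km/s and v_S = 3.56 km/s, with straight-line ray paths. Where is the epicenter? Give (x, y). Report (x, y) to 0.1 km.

(12.8, 10.6)

Distance from S−P lag: d = Δt · v_P v_S / (v_P − v_S) = Δt · (5.73·3.56)/(5.73−3.56) ≈ 9.4004·Δt.
So d_A = 78.40, d_B = 57.49, d_C = 34.99 km.
Circle about each station: (x + 57.0)² + (y − 46.3)² = 78.40²; (x − 60.9)² + (y − 42.1)² = 57.49²; (x − 47.6)² + (y − 14.2)² = 34.99².
Subtracting pairs of circle equations eliminates x²+y² and gives linear equations (the radical axes):
235.8 x − 8.4 y = 2929.99
209.2 x − 64.2 y = 1996.97
Solving the 2×2 system: x ≈ 12.8, y ≈ 10.6 km.
Check against A (with the unrounded x, y): √((x + 57.0)²+(y − 46.3)²) = 78.40 ≈ 78.40 km. ✓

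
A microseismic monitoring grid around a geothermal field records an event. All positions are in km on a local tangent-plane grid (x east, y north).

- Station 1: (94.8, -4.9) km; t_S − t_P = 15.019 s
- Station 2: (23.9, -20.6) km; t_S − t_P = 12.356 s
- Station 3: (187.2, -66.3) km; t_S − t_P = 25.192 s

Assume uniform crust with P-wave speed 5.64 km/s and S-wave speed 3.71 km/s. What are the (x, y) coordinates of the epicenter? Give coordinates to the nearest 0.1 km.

x ≈ -26.8 km, y ≈ 103.4 km

Distance from S−P lag: d = Δt · v_P v_S / (v_P − v_S) = Δt · (5.64·3.71)/(5.64−3.71) ≈ 10.8417·Δt.
So d_Station 1 = 162.83, d_Station 2 = 133.96, d_Station 3 = 273.12 km.
Circle about each station: (x − 94.8)² + (y + 4.9)² = 162.83²; (x − 23.9)² + (y + 20.6)² = 133.96²; (x − 187.2)² + (y + 66.3)² = 273.12².
Subtracting pairs of circle equations eliminates x²+y² and gives linear equations (the radical axes):
-141.8 x − 31.4 y = 552.85
184.8 x − 122.8 y = -17652.45
Solving the 2×2 system: x ≈ -26.8, y ≈ 103.4 km.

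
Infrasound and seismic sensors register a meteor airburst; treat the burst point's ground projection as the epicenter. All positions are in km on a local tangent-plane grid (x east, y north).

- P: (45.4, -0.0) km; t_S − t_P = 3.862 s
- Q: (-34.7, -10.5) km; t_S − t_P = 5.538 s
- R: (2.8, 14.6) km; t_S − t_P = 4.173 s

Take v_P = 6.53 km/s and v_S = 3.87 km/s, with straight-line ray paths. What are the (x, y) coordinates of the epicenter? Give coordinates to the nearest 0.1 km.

Distance from S−P lag: d = Δt · v_P v_S / (v_P − v_S) = Δt · (6.53·3.87)/(6.53−3.87) ≈ 9.5004·Δt.
So d_P = 36.69, d_Q = 52.61, d_R = 39.65 km.
Circle about each station: (x − 45.4)² + y² = 36.69²; (x + 34.7)² + (y + 10.5)² = 52.61²; (x − 2.8)² + (y − 14.6)² = 39.65².
Subtracting pairs of circle equations eliminates x²+y² and gives linear equations (the radical axes):
-160.2 x − 21.0 y = -2168.48
-85.2 x + 29.2 y = -2066.13
Solving the 2×2 system: x ≈ 16.5, y ≈ -22.6 km.

(16.5, -22.6)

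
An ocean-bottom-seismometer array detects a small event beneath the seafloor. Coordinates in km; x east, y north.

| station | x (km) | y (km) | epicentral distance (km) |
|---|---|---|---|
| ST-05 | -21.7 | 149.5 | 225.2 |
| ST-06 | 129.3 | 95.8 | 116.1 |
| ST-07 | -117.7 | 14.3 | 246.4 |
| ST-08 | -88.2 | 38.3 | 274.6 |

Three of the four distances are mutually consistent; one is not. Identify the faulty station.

ST-08

Solve using three stations at a time. Using ST-05, ST-06, ST-07 (subtract circle equations pairwise → linear system) gives (x, y) ≈ (126.3, -20.3).
Distances from that point to each station vs reported:
  ST-05: calculated 225.2 vs reported 225.2 → residual 0.0 km
  ST-06: calculated 116.1 vs reported 116.1 → residual 0.0 km
  ST-07: calculated 246.4 vs reported 246.4 → residual 0.0 km
  ST-08: calculated 222.3 vs reported 274.6 → residual 52.3 km
ST-05, ST-06, ST-07 are mutually consistent (residuals ≈ 0); ST-08 is off by 52.3 km.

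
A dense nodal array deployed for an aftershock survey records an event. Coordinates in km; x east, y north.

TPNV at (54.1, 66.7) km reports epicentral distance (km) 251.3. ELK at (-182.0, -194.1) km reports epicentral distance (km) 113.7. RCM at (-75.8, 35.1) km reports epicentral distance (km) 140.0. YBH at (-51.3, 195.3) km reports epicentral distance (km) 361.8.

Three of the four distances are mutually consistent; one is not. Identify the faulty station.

Solve using three stations at a time. Using TPNV, ELK, RCM (subtract circle equations pairwise → linear system) gives (x, y) ≈ (-145.0, -86.6).
Distances from that point to each station vs reported:
  TPNV: calculated 251.3 vs reported 251.3 → residual 0.0 km
  ELK: calculated 113.7 vs reported 113.7 → residual 0.0 km
  RCM: calculated 140.0 vs reported 140.0 → residual 0.0 km
  YBH: calculated 297.1 vs reported 361.8 → residual 64.7 km
TPNV, ELK, RCM are mutually consistent (residuals ≈ 0); YBH is off by 64.7 km.

YBH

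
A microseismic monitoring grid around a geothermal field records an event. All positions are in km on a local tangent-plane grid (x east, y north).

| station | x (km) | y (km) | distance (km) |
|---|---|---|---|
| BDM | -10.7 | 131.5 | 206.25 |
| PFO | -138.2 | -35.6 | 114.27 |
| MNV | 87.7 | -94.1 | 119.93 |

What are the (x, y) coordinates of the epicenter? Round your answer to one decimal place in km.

-30.5 km east, -73.8 km north

Circle about each station: (x + 10.7)² + (y − 131.5)² = 206.25²; (x + 138.2)² + (y + 35.6)² = 114.27²; (x − 87.7)² + (y + 94.1)² = 119.93².
Subtracting the BDM equation from the PFO and MNV equations removes the quadratic terms:
-255.0 x − 334.2 y = 32441.29
196.8 x − 451.2 y = 27295.22
Solving the 2×2 system: x ≈ -30.5, y ≈ -73.8 km.
Check against BDM (with the unrounded x, y): √((x + 10.7)²+(y − 131.5)²) = 206.25 ≈ 206.25 km. ✓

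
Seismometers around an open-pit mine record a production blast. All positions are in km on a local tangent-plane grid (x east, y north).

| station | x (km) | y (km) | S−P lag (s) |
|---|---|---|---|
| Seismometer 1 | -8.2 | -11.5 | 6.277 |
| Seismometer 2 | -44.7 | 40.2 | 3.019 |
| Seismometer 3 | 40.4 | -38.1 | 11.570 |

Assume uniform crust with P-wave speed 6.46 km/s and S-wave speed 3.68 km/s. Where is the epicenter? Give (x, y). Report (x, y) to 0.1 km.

Distance from S−P lag: d = Δt · v_P v_S / (v_P − v_S) = Δt · (6.46·3.68)/(6.46−3.68) ≈ 8.5514·Δt.
So d_Seismometer 1 = 53.68, d_Seismometer 2 = 25.82, d_Seismometer 3 = 98.94 km.
Circle about each station: (x + 8.2)² + (y + 11.5)² = 53.68²; (x + 44.7)² + (y − 40.2)² = 25.82²; (x − 40.4)² + (y + 38.1)² = 98.94².
Subtracting pairs of circle equations eliminates x²+y² and gives linear equations (the radical axes):
-73.0 x + 103.4 y = 5629.51
97.2 x − 53.2 y = -4023.30
Solving the 2×2 system: x ≈ -18.9, y ≈ 41.1 km.

x ≈ -18.9 km, y ≈ 41.1 km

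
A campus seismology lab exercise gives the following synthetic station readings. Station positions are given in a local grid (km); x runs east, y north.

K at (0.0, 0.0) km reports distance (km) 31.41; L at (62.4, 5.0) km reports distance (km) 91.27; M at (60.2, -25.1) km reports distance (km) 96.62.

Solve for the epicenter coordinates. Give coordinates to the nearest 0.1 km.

Circle about each station: x² + y² = 31.41²; (x − 62.4)² + (y − 5.0)² = 91.27²; (x − 60.2)² + (y + 25.1)² = 96.62².
Subtracting the K equation from the L and M equations removes the quadratic terms:
124.8 x + 10.0 y = -3424.86
120.4 x − 50.2 y = -4094.79
Solving the 2×2 system: x ≈ -28.5, y ≈ 13.2 km.

(-28.5, 13.2)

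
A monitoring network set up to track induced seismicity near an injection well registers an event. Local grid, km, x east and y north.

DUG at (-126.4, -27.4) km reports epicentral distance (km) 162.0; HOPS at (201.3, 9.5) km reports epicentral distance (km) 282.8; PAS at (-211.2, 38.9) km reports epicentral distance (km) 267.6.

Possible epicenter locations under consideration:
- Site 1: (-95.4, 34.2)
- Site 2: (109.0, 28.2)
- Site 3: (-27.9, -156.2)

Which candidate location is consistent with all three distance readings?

For each candidate, compare |candidate − station| to the reported distance:
Site 1: residuals DUG 93.0, HOPS 14.9, PAS 151.7 → max 151.7 km
Site 2: residuals DUG 79.9, HOPS 188.6, PAS 52.8 → max 188.6 km
Site 3: residuals DUG 0.1, HOPS 0.0, PAS 0.1 → max 0.1 km
Only Site 3 has all residuals ≈ 0.

Site 3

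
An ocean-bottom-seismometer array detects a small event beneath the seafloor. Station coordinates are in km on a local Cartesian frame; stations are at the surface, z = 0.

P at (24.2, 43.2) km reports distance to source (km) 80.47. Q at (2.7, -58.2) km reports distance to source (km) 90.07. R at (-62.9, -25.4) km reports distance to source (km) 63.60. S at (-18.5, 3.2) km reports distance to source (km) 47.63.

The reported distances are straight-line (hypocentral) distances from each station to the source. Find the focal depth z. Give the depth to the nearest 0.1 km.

Each station gives a sphere (x−x_i)² + (y−y_i)² + z² = d_i² (stations at z=0).
Subtracting the P sphere from Q and R: z² cancels, leaving linear equations in x and y:
-43.0 x − 202.8 y = -694.53
-174.2 x − 137.2 y = 4580.15
Solving: x ≈ -34.802, y ≈ 10.804 km (keep extra digits for the depth step; rounded: -34.8, 10.8).
Then from the P sphere: z² = 80.47² − (x − 24.2)² − (y − 43.2)² with x = -34.802, y = 10.804, so z ≈ 44.099 ≈ 44.1 km.

z ≈ 44.1 km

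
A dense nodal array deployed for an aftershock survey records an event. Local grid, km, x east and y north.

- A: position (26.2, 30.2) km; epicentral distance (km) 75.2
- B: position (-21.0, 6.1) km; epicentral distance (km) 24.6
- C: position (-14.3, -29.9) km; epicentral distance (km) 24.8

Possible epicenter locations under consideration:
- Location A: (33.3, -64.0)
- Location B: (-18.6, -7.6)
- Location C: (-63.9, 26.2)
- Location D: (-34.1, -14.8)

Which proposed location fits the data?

For each candidate, compare |candidate − station| to the reported distance:
Location A: residuals A 19.3, B 64.1, C 33.8 → max 64.1 km
Location B: residuals A 16.6, B 10.7, C 2.1 → max 16.6 km
Location C: residuals A 15.0, B 22.8, C 50.1 → max 50.1 km
Location D: residuals A 0.0, B 0.1, C 0.1 → max 0.1 km
Only Location D has all residuals ≈ 0.

Location D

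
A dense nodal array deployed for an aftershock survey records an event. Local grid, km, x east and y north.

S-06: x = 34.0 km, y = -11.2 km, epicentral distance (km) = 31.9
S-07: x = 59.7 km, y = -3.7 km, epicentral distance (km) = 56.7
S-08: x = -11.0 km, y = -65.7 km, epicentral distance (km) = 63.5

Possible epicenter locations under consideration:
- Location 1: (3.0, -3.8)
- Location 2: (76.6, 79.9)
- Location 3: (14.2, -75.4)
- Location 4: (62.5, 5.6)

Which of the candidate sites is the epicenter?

For each candidate, compare |candidate − station| to the reported distance:
Location 1: residuals S-06 0.0, S-07 0.0, S-08 0.0 → max 0.0 km
Location 2: residuals S-06 68.7, S-07 28.6, S-08 106.4 → max 106.4 km
Location 3: residuals S-06 35.3, S-07 28.2, S-08 36.5 → max 36.5 km
Location 4: residuals S-06 1.2, S-07 47.0, S-08 38.9 → max 47.0 km
Only Location 1 has all residuals ≈ 0.

Location 1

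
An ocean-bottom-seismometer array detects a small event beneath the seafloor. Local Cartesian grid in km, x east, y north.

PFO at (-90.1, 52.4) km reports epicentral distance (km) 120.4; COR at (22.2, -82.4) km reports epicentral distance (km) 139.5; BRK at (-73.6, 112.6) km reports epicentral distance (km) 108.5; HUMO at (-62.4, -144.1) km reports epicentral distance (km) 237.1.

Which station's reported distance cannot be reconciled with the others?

Solve using three stations at a time. Using PFO, BRK, HUMO (subtract circle equations pairwise → linear system) gives (x, y) ≈ (28.0, 75.0).
Distances from that point to each station vs reported:
  PFO: calculated 120.3 vs reported 120.4 → residual 0.1 km
  COR: calculated 157.5 vs reported 139.5 → residual 18.0 km
  BRK: calculated 108.4 vs reported 108.5 → residual 0.1 km
  HUMO: calculated 237.0 vs reported 237.1 → residual 0.1 km
PFO, BRK, HUMO are mutually consistent (residuals ≈ 0); COR is off by 18.0 km.

COR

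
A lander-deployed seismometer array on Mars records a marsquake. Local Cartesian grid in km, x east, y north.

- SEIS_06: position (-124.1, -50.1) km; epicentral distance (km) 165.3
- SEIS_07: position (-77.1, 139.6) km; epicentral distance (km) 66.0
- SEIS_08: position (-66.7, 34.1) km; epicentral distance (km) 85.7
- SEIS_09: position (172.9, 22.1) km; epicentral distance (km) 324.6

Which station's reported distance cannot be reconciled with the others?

Solve using three stations at a time. Using SEIS_06, SEIS_07, SEIS_09 (subtract circle equations pairwise → linear system) gives (x, y) ≈ (-138.2, 114.6).
Distances from that point to each station vs reported:
  SEIS_06: calculated 165.3 vs reported 165.3 → residual 0.0 km
  SEIS_07: calculated 66.1 vs reported 66.0 → residual 0.1 km
  SEIS_08: calculated 107.7 vs reported 85.7 → residual 22.0 km
  SEIS_09: calculated 324.6 vs reported 324.6 → residual 0.0 km
SEIS_06, SEIS_07, SEIS_09 are mutually consistent (residuals ≈ 0); SEIS_08 is off by 22.0 km.

SEIS_08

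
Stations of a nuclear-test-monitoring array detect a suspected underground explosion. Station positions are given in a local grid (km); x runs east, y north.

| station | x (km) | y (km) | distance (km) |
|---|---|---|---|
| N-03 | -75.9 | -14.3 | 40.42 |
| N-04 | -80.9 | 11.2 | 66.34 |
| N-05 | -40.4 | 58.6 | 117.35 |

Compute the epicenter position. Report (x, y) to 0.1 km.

Circle about each station: (x + 75.9)² + (y + 14.3)² = 40.42²; (x + 80.9)² + (y − 11.2)² = 66.34²; (x + 40.4)² + (y − 58.6)² = 117.35².
Subtracting the N-03 equation from the N-04 and N-05 equations removes the quadratic terms:
-10.0 x + 51.0 y = -2062.27
71.0 x + 145.8 y = -13036.43
Solving the 2×2 system: x ≈ -71.7, y ≈ -54.5 km.

-71.7 km east, -54.5 km north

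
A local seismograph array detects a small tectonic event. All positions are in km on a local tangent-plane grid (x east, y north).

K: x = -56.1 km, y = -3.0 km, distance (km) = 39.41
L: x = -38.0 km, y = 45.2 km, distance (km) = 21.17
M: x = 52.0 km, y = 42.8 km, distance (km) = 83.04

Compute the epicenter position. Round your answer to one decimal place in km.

Circle about each station: (x + 56.1)² + (y + 3.0)² = 39.41²; (x + 38.0)² + (y − 45.2)² = 21.17²; (x − 52.0)² + (y − 42.8)² = 83.04².
Subtracting the K equation from the L and M equations removes the quadratic terms:
36.2 x + 96.4 y = 1435.81
216.2 x + 91.6 y = -3962.86
Solving the 2×2 system: x ≈ -29.3, y ≈ 25.9 km.

x ≈ -29.3 km, y ≈ 25.9 km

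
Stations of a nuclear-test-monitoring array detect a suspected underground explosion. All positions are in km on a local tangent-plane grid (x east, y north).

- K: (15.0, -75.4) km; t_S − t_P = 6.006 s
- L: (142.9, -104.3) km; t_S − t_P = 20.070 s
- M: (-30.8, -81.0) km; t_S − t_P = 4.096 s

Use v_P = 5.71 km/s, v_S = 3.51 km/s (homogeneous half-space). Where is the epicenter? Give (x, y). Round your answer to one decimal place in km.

Distance from S−P lag: d = Δt · v_P v_S / (v_P − v_S) = Δt · (5.71·3.51)/(5.71−3.51) ≈ 9.1100·Δt.
So d_K = 54.71, d_L = 182.84, d_M = 37.31 km.
Circle about each station: (x − 15.0)² + (y + 75.4)² = 54.71²; (x − 142.9)² + (y + 104.3)² = 182.84²; (x + 30.8)² + (y + 81.0)² = 37.31².
Subtracting pairs of circle equations eliminates x²+y² and gives linear equations (the radical axes):
255.8 x − 57.8 y = -5048.54
-91.6 x − 11.2 y = 3200.63
Solving the 2×2 system: x ≈ -29.6, y ≈ -43.7 km.

-29.6 km east, -43.7 km north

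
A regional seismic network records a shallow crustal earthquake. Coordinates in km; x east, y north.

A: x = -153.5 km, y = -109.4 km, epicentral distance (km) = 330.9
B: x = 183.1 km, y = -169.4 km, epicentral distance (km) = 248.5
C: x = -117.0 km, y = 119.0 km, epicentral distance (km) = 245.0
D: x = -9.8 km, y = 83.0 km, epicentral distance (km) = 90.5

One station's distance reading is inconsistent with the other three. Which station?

D

Solve using three stations at a time. Using A, B, C (subtract circle equations pairwise → linear system) gives (x, y) ≈ (123.4, 71.8).
Distances from that point to each station vs reported:
  A: calculated 330.9 vs reported 330.9 → residual 0.0 km
  B: calculated 248.5 vs reported 248.5 → residual 0.0 km
  C: calculated 245.0 vs reported 245.0 → residual 0.0 km
  D: calculated 133.6 vs reported 90.5 → residual 43.1 km
A, B, C are mutually consistent (residuals ≈ 0); D is off by 43.1 km.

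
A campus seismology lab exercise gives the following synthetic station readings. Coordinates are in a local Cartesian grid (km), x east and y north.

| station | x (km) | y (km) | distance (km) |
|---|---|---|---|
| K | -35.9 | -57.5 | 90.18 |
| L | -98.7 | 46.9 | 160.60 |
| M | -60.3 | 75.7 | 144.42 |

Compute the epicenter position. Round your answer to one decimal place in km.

x ≈ 46.7 km, y ≈ -21.3 km

Circle about each station: (x + 35.9)² + (y + 57.5)² = 90.18²; (x + 98.7)² + (y − 46.9)² = 160.60²; (x + 60.3)² + (y − 75.7)² = 144.42².
Subtracting pairs of circle equations eliminates x²+y² and gives linear equations (the radical axes):
-125.6 x + 208.8 y = -10313.69
-48.8 x + 266.4 y = -7953.18
Solving the 2×2 system: x ≈ 46.7, y ≈ -21.3 km.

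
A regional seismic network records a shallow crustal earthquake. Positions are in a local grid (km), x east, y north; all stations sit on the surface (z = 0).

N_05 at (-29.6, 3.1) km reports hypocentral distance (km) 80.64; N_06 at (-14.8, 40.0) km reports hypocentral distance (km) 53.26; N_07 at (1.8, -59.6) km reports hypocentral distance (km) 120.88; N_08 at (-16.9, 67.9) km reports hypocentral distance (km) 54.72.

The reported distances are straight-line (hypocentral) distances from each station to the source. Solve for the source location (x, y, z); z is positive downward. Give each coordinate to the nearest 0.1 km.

Each station gives a sphere (x−x_i)² + (y−y_i)² + z² = d_i² (stations at z=0).
Subtracting the N_05 sphere from N_06 and N_07: z² cancels, leaving linear equations in x and y:
29.6 x + 73.8 y = 4599.45
62.8 x − 125.4 y = -5439.53
Solving: x ≈ 21.007, y ≈ 53.898 km (keep extra digits for the depth step; rounded: 21.0, 53.9).
Then from the N_05 sphere: z² = 80.64² − (x + 29.6)² − (y − 3.1)² with x = 21.007, y = 53.898, so z ≈ 36.896 ≈ 36.9 km.
Check against N_08 (with the unrounded solution): distance 54.72 ≈ 54.72 km. ✓

(21.0, 53.9, 36.9)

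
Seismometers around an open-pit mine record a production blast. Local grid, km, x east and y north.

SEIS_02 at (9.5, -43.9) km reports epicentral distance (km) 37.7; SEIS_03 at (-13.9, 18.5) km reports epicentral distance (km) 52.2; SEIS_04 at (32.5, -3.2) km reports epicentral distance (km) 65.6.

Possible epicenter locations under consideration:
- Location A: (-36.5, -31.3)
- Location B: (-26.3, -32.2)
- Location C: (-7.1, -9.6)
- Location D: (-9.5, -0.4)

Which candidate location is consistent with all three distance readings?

For each candidate, compare |candidate − station| to the reported distance:
Location A: residuals SEIS_02 10.0, SEIS_03 2.5, SEIS_04 8.9 → max 10.0 km
Location B: residuals SEIS_02 0.0, SEIS_03 0.0, SEIS_04 0.0 → max 0.0 km
Location C: residuals SEIS_02 0.4, SEIS_03 23.3, SEIS_04 25.5 → max 25.5 km
Location D: residuals SEIS_02 9.8, SEIS_03 32.8, SEIS_04 23.5 → max 32.8 km
Only Location B has all residuals ≈ 0.

Location B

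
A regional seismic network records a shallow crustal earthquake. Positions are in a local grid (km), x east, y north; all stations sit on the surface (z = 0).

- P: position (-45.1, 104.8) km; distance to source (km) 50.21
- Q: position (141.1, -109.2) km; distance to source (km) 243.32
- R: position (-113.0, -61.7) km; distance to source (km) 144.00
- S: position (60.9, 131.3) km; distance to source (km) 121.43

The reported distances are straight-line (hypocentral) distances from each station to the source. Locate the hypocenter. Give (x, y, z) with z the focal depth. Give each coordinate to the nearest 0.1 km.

(-34.8, 58.2, 15.6)

Each station gives a sphere (x−x_i)² + (y−y_i)² + z² = d_i² (stations at z=0).
Subtracting the P sphere from Q and R: z² cancels, leaving linear equations in x and y:
372.4 x − 428.0 y = -37866.78
-135.8 x − 333.0 y = -14656.12
Solving: x ≈ -34.793, y ≈ 58.201 km (keep extra digits for the depth step; rounded: -34.8, 58.2).
Then from the P sphere: z² = 50.21² − (x + 45.1)² − (y − 104.8)² with x = -34.793, y = 58.201, so z ≈ 15.599 ≈ 15.6 km.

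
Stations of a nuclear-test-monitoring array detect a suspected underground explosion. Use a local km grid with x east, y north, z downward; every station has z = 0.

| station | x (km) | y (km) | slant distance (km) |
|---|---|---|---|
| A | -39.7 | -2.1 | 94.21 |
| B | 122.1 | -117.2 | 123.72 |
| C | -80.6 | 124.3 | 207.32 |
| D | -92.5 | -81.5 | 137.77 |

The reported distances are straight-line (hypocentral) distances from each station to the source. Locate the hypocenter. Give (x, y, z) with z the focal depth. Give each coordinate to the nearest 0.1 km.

(32.6, -43.8, 43.7)

Each station gives a sphere (x−x_i)² + (y−y_i)² + z² = d_i² (stations at z=0).
Subtracting the A sphere from B and C: z² cancels, leaving linear equations in x and y:
323.6 x − 230.2 y = 20632.64
-81.8 x + 252.8 y = -13739.71
Solving: x ≈ 32.601, y ≈ -43.801 km (keep extra digits for the depth step; rounded: 32.6, -43.8).
Then from the A sphere: z² = 94.21² − (x + 39.7)² − (y + 2.1)² with x = 32.601, y = -43.801, so z ≈ 43.693 ≈ 43.7 km.
Check against D (with the unrounded solution): distance 137.77 ≈ 137.77 km. ✓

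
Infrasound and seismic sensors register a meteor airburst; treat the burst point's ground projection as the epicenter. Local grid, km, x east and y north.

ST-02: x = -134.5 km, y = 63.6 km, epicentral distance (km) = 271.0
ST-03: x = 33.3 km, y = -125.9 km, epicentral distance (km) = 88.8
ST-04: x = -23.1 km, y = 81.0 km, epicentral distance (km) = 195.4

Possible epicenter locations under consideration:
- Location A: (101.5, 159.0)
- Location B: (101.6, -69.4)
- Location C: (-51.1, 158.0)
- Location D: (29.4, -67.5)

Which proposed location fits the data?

Location B

For each candidate, compare |candidate − station| to the reported distance:
Location A: residuals ST-02 16.4, ST-03 204.1, ST-04 48.4 → max 204.1 km
Location B: residuals ST-02 0.0, ST-03 0.2, ST-04 0.0 → max 0.2 km
Location C: residuals ST-02 145.0, ST-03 207.4, ST-04 113.5 → max 207.4 km
Location D: residuals ST-02 61.1, ST-03 30.3, ST-04 37.9 → max 61.1 km
Only Location B has all residuals ≈ 0.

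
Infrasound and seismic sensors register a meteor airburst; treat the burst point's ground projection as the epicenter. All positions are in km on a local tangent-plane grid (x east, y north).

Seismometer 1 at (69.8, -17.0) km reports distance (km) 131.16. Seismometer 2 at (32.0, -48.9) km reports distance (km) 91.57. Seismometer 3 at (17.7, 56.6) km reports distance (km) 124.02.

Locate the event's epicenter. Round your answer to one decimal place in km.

Circle about each station: (x − 69.8)² + (y + 17.0)² = 131.16²; (x − 32.0)² + (y + 48.9)² = 91.57²; (x − 17.7)² + (y − 56.6)² = 124.02².
Subtracting pairs of circle equations eliminates x²+y² and gives linear equations (the radical axes):
-75.6 x − 63.8 y = 7072.05
-104.2 x + 147.2 y = 177.80
Solving the 2×2 system: x ≈ -59.2, y ≈ -40.7 km.

-59.2 km east, -40.7 km north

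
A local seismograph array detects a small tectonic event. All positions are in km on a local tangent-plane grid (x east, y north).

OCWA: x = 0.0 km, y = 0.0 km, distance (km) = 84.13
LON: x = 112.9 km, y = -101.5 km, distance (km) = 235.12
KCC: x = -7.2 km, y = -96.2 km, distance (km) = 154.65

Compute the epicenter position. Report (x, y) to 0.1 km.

x ≈ -71.4 km, y ≈ 44.5 km

Circle about each station: x² + y² = 84.13²; (x − 112.9)² + (y + 101.5)² = 235.12²; (x + 7.2)² + (y + 96.2)² = 154.65².
Subtracting the OCWA equation from the LON and KCC equations removes the quadratic terms:
225.8 x − 203.0 y = -25154.90
-14.4 x − 192.4 y = -7532.49
Solving the 2×2 system: x ≈ -71.4, y ≈ 44.5 km.
Check against OCWA (with the unrounded x, y): √(x²+y²) = 84.13 ≈ 84.13 km. ✓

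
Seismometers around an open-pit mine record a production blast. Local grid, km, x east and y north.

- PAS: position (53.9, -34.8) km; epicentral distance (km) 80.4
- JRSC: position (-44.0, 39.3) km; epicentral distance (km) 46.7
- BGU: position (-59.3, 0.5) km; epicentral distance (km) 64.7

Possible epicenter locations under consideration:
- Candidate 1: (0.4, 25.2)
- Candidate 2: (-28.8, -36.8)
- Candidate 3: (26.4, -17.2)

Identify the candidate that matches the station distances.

Candidate 1

For each candidate, compare |candidate − station| to the reported distance:
Candidate 1: residuals PAS 0.0, JRSC 0.1, BGU 0.1 → max 0.1 km
Candidate 2: residuals PAS 2.3, JRSC 30.9, BGU 16.5 → max 30.9 km
Candidate 3: residuals PAS 47.8, JRSC 43.6, BGU 22.8 → max 47.8 km
Only Candidate 1 has all residuals ≈ 0.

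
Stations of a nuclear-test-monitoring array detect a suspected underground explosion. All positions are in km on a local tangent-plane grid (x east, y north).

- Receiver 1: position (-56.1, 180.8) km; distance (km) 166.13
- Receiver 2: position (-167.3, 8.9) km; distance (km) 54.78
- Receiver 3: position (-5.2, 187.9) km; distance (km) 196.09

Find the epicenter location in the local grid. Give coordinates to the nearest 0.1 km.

-115.1 km east, 25.5 km north

Circle about each station: (x + 56.1)² + (y − 180.8)² = 166.13²; (x + 167.3)² + (y − 8.9)² = 54.78²; (x + 5.2)² + (y − 187.9)² = 196.09².
Subtracting the Receiver 1 equation from the Receiver 2 and Receiver 3 equations removes the quadratic terms:
-222.4 x − 343.8 y = 16830.98
101.8 x + 14.2 y = -11354.51
Solving the 2×2 system: x ≈ -115.1, y ≈ 25.5 km.
Check against Receiver 1 (with the unrounded x, y): √((x + 56.1)²+(y − 180.8)²) = 166.13 ≈ 166.13 km. ✓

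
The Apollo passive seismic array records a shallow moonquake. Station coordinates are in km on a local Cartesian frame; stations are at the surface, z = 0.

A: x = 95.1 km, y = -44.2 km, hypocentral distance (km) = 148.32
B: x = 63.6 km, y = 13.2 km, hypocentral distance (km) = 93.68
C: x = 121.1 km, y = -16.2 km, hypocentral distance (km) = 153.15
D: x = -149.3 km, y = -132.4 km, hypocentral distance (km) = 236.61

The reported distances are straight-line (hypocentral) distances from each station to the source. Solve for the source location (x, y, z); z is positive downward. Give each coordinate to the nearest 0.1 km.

Each station gives a sphere (x−x_i)² + (y−y_i)² + z² = d_i² (stations at z=0).
Subtracting the A sphere from B and C: z² cancels, leaving linear equations in x and y:
-63.0 x + 114.8 y = 6444.43
52.0 x + 56.0 y = 2473.90
Solving: x ≈ -8.095, y ≈ 51.694 km (keep extra digits for the depth step; rounded: -8.1, 51.7).
Then from the A sphere: z² = 148.32² − (x − 95.1)² − (y + 44.2)² with x = -8.095, y = 51.694, so z ≈ 46.411 ≈ 46.4 km.
Check against D (with the unrounded solution): distance 236.61 ≈ 236.61 km. ✓

(-8.1, 51.7, 46.4)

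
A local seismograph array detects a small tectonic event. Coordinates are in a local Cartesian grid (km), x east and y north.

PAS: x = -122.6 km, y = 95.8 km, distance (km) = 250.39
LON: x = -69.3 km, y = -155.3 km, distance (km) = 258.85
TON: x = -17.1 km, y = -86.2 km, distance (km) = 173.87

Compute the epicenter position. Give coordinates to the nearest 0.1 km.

(117.3, 24.1)

Circle about each station: (x + 122.6)² + (y − 95.8)² = 250.39²; (x + 69.3)² + (y + 155.3)² = 258.85²; (x + 17.1)² + (y + 86.2)² = 173.87².
Subtracting pairs of circle equations eliminates x²+y² and gives linear equations (the radical axes):
106.6 x − 502.2 y = 404.01
211.0 x − 364.0 y = 15978.83
Solving the 2×2 system: x ≈ 117.3, y ≈ 24.1 km.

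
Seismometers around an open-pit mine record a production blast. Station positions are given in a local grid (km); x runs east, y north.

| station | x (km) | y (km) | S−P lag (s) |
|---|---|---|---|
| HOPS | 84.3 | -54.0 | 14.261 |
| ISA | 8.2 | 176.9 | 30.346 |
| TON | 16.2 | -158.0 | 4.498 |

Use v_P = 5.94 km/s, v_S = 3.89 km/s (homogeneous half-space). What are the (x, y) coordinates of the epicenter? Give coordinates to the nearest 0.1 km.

Distance from S−P lag: d = Δt · v_P v_S / (v_P − v_S) = Δt · (5.94·3.89)/(5.94−3.89) ≈ 11.2715·Δt.
So d_HOPS = 160.74, d_ISA = 342.05, d_TON = 50.70 km.
Circle about each station: (x − 84.3)² + (y + 54.0)² = 160.74²; (x − 8.2)² + (y − 176.9)² = 342.05²; (x − 16.2)² + (y + 158.0)² = 50.70².
Subtracting pairs of circle equations eliminates x²+y² and gives linear equations (the radical axes):
-152.2 x + 461.8 y = -69822.49
-136.2 x − 208.0 y = 38470.81
Solving the 2×2 system: x ≈ -34.3, y ≈ -162.5 km.
Check against HOPS (with the unrounded x, y): √((x − 84.3)²+(y + 54.0)²) = 160.74 ≈ 160.74 km. ✓

-34.3 km east, -162.5 km north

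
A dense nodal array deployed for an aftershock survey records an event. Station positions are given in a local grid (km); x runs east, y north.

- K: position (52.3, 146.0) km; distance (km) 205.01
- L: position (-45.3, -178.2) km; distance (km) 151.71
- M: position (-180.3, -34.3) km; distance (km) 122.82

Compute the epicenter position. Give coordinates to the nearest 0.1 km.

Circle about each station: (x − 52.3)² + (y − 146.0)² = 205.01²; (x + 45.3)² + (y + 178.2)² = 151.71²; (x + 180.3)² + (y + 34.3)² = 122.82².
Subtracting pairs of circle equations eliminates x²+y² and gives linear equations (the radical axes):
-195.2 x − 648.4 y = 28769.22
-465.2 x − 360.6 y = 36577.64
Solving the 2×2 system: x ≈ -57.7, y ≈ -27.0 km.

(-57.7, -27.0)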